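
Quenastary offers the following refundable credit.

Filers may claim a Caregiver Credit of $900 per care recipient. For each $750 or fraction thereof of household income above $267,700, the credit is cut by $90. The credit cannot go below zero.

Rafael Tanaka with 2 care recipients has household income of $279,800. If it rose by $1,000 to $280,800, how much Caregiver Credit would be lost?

$90

At $279,800 — base = 2 × $900 = $1,800. income exceeds $267,700 by $12,100, which is 17 full-or-partial $750 increments; reduction = 17 × $90 = $1,530, leaving $270.
At $280,800 — base = 2 × $900 = $1,800. income exceeds $267,700 by $13,100, which is 18 full-or-partial $750 increments; reduction = 18 × $90 = $1,620, leaving $180.
Lost: $270 − $180 = $90.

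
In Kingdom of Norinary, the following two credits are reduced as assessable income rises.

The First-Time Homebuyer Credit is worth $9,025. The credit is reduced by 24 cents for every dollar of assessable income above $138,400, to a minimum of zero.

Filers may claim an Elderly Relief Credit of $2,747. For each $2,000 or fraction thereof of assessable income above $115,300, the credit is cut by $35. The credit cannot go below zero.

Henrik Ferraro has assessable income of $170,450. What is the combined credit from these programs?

First-Time Homebuyer Credit: 24% of the $32,050 excess over $138,400 is $7,692; credit = $9,025 − $7,692 = $1,333.
Elderly Relief Credit: income exceeds $115,300 by $55,150, which is 28 full-or-partial $2,000 increments; reduction = 28 × $35 = $980, leaving $1,767.
Total: $1,333 + $1,767 = $3,100.

$3,100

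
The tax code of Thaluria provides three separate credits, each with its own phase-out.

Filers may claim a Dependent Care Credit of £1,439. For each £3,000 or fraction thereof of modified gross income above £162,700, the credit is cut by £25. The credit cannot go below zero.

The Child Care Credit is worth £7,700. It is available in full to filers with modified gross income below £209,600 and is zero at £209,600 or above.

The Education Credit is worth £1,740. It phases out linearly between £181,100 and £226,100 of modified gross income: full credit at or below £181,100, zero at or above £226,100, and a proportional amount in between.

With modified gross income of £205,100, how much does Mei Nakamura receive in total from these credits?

Dependent Care Credit: income exceeds £162,700 by £42,400, which is 15 full-or-partial £3,000 increments; reduction = 15 × £25 = £375, leaving £1,064.
Child Care Credit: £205,100 is below the £209,600 cutoff, so the full £7,700 applies.
Education Credit: £205,100 is £24,000 into a £45,000 phase-out range, leaving 21,000/45,000 of the credit: £1,740 × 21,000/45,000 = £812.
Total: £1,064 + £7,700 + £812 = £9,576.

£9,576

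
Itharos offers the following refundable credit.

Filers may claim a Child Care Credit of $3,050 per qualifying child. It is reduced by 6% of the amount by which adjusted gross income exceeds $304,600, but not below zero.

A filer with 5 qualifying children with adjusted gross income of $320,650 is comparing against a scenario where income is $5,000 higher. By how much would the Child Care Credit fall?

At $320,650 — base = 5 × $3,050 = $15,250. 6% of the $16,050 excess over $304,600 is $963; credit = $15,250 − $963 = $14,287.
At $325,650 — base = 5 × $3,050 = $15,250. 6% of the $21,050 excess over $304,600 is $1,263; credit = $15,250 − $1,263 = $13,987.
Lost: $14,287 − $13,987 = $300.

$300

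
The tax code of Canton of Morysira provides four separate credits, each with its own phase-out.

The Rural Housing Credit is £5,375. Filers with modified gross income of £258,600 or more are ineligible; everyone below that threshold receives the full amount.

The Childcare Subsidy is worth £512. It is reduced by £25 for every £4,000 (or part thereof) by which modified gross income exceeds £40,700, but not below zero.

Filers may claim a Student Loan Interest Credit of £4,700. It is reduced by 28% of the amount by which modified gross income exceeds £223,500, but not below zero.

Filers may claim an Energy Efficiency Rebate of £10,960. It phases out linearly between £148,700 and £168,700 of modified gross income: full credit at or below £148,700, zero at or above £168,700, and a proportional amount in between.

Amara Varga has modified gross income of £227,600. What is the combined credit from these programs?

Rural Housing Credit: £227,600 is below the £258,600 cutoff, so the full £5,375 applies.
Childcare Subsidy: income exceeds £40,700 by £186,900 → 47 increments × £25 = £1,175 ≥ base, so the credit is £0.
Student Loan Interest Credit: 28% of the £4,100 excess over £223,500 is £1,148; credit = £4,700 − £1,148 = £3,552.
Energy Efficiency Rebate: £227,600 is at or above £168,700, so the credit is £0.
Total: £5,375 + £0 + £3,552 + £0 = £8,927.

£8,927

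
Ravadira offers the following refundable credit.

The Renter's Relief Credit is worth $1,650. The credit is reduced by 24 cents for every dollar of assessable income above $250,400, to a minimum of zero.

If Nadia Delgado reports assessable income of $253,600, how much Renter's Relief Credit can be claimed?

Renter's Relief Credit: 24% of the $3,200 excess over $250,400 is $768; credit = $1,650 − $768 = $882.

$882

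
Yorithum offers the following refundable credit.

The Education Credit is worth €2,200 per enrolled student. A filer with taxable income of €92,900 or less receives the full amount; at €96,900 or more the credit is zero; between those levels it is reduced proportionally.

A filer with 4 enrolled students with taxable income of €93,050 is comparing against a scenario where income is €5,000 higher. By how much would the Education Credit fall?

€8,470

At €93,050 — base = 4 × €2,200 = €8,800. €93,050 is €150 into a €4,000 phase-out range, leaving 3,850/4,000 of the credit: €8,800 × 3,850/4,000 = €8,470.
At €98,050 — base = 4 × €2,200 = €8,800. €98,050 is at or above €96,900, so the credit is €0.
Lost: €8,470 − €0 = €8,470.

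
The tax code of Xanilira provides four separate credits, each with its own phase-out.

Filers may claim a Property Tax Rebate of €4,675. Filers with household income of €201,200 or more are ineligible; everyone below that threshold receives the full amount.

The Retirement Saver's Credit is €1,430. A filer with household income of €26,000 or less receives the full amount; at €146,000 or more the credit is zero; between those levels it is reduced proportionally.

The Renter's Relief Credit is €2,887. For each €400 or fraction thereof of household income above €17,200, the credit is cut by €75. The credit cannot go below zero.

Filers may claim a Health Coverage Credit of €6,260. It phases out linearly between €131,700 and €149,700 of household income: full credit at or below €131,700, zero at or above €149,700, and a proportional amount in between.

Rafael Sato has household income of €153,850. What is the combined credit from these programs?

Property Tax Rebate: €153,850 is below the €201,200 cutoff, so the full €4,675 applies.
Retirement Saver's Credit: €153,850 is at or above €146,000, so the credit is €0.
Renter's Relief Credit: income exceeds €17,200 by €136,650 → 342 increments × €75 = €25,650 ≥ base, so the credit is €0.
Health Coverage Credit: €153,850 is at or above €149,700, so the credit is €0.
Total: €4,675 + €0 + €0 + €0 = €4,675.

€4,675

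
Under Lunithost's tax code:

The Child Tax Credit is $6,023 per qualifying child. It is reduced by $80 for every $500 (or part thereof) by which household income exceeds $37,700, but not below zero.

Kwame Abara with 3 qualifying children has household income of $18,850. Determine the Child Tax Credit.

$18,069

Child Tax Credit: base = 3 × $6,023 = $18,069. $18,850 is at or below the $37,700 threshold, so the full $18,069 applies.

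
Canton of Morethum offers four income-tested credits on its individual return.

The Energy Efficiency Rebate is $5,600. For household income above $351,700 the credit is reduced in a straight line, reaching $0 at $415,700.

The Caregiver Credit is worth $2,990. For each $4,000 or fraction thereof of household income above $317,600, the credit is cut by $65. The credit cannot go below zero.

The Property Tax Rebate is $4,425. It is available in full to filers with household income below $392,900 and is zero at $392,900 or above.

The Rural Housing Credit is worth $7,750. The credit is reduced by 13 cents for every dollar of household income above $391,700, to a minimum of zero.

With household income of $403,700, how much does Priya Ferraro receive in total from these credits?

$8,800

Energy Efficiency Rebate: $403,700 is $52,000 into a $64,000 phase-out range, leaving 12,000/64,000 of the credit: $5,600 × 12,000/64,000 = $1,050.
Caregiver Credit: income exceeds $317,600 by $86,100, which is 22 full-or-partial $4,000 increments; reduction = 22 × $65 = $1,430, leaving $1,560.
Property Tax Rebate: $403,700 meets or exceeds the $392,900 cutoff, so the credit is $0.
Rural Housing Credit: 13% of the $12,000 excess over $391,700 is $1,560; credit = $7,750 − $1,560 = $6,190.
Total: $1,050 + $1,560 + $0 + $6,190 = $8,800.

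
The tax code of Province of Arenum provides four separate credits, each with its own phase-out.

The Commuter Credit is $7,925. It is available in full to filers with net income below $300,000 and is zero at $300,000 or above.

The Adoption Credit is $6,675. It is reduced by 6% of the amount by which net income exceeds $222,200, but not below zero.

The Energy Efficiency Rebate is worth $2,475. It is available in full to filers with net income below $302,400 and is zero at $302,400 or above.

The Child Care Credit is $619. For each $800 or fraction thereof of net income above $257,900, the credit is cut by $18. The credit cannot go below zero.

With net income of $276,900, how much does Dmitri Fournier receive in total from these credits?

Commuter Credit: $276,900 is below the $300,000 cutoff, so the full $7,925 applies.
Adoption Credit: 6% of the $54,700 excess over $222,200 is $3,282; credit = $6,675 − $3,282 = $3,393.
Energy Efficiency Rebate: $276,900 is below the $302,400 cutoff, so the full $2,475 applies.
Child Care Credit: income exceeds $257,900 by $19,000, which is 24 full-or-partial $800 increments; reduction = 24 × $18 = $432, leaving $187.
Total: $7,925 + $3,393 + $2,475 + $187 = $13,980.

$13,980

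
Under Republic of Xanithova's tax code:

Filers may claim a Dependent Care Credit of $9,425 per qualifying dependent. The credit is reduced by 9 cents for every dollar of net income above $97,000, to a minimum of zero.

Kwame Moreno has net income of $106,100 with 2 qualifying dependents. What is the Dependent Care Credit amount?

Dependent Care Credit: base = 2 × $9,425 = $18,850. 9% of the $9,100 excess over $97,000 is $819; credit = $18,850 − $819 = $18,031.

$18,031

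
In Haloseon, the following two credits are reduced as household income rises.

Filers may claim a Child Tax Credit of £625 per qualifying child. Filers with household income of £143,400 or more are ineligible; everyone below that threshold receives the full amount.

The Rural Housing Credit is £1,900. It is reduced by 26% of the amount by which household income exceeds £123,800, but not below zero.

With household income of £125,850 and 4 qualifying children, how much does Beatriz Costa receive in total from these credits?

£3,867

Child Tax Credit: base = 4 × £625 = £2,500. £125,850 is below the £143,400 cutoff, so the full £2,500 applies.
Rural Housing Credit: 26% of the £2,050 excess over £123,800 is £533; credit = £1,900 − £533 = £1,367.
Total: £2,500 + £1,367 = £3,867.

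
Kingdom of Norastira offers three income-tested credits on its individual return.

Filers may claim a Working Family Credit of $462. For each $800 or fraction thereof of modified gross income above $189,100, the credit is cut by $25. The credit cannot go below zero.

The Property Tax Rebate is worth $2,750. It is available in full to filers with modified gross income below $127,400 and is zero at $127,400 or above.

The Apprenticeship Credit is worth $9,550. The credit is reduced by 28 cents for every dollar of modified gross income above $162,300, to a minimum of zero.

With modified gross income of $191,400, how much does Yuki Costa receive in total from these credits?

Working Family Credit: income exceeds $189,100 by $2,300, which is 3 full-or-partial $800 increments; reduction = 3 × $25 = $75, leaving $387.
Property Tax Rebate: $191,400 meets or exceeds the $127,400 cutoff, so the credit is $0.
Apprenticeship Credit: 28% of the $29,100 excess over $162,300 is $8,148; credit = $9,550 − $8,148 = $1,402.
Total: $387 + $0 + $1,402 = $1,789.

$1,789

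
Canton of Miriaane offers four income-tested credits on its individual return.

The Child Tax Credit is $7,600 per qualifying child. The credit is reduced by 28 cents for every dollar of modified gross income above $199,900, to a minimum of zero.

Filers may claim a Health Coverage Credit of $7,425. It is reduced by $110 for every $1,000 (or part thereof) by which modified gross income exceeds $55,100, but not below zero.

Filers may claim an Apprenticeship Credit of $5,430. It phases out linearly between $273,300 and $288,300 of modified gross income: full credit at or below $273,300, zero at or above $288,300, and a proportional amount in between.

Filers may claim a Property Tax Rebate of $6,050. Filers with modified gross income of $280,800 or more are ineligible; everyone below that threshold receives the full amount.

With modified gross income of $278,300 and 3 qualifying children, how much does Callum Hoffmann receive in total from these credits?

Child Tax Credit: base = 3 × $7,600 = $22,800. 28% of the $78,400 excess over $199,900 is $21,952; credit = $22,800 − $21,952 = $848.
Health Coverage Credit: income exceeds $55,100 by $223,200 → 224 increments × $110 = $24,640 ≥ base, so the credit is $0.
Apprenticeship Credit: $278,300 is $5,000 into a $15,000 phase-out range, leaving 10,000/15,000 of the credit: $5,430 × 10,000/15,000 = $3,620.
Property Tax Rebate: $278,300 is below the $280,800 cutoff, so the full $6,050 applies.
Total: $848 + $0 + $3,620 + $6,050 = $10,518.

$10,518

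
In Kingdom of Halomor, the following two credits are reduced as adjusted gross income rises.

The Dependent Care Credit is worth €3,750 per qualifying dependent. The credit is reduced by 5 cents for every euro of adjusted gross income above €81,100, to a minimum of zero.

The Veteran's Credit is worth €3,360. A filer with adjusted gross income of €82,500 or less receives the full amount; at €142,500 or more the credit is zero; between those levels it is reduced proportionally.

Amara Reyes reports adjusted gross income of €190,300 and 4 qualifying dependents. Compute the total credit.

Dependent Care Credit: base = 4 × €3,750 = €15,000. 5% of the €109,200 excess over €81,100 is €5,460; credit = €15,000 − €5,460 = €9,540.
Veteran's Credit: €190,300 is at or above €142,500, so the credit is €0.
Total: €9,540 + €0 = €9,540.

€9,540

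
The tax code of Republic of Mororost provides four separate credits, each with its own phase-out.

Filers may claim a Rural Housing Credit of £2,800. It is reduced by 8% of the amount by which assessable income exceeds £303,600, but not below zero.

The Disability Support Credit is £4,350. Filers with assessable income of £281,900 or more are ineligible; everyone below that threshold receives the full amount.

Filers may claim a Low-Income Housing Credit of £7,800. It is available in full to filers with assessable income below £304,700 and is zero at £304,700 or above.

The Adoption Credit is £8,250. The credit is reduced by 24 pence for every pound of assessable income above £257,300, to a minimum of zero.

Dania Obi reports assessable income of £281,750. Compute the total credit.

£17,332

Rural Housing Credit: £281,750 is at or below the £303,600 threshold, so the full £2,800 applies.
Disability Support Credit: £281,750 is below the £281,900 cutoff, so the full £4,350 applies.
Low-Income Housing Credit: £281,750 is below the £304,700 cutoff, so the full £7,800 applies.
Adoption Credit: 24% of the £24,450 excess over £257,300 is £5,868; credit = £8,250 − £5,868 = £2,382.
Total: £2,800 + £4,350 + £7,800 + £2,382 = £17,332.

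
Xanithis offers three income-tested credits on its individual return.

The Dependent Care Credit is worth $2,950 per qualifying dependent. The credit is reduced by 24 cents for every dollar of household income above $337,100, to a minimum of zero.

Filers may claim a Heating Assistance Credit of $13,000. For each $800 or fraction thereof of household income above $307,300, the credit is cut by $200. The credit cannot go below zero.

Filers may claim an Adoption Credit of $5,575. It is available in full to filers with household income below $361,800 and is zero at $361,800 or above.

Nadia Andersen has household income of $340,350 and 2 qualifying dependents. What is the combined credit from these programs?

Dependent Care Credit: base = 2 × $2,950 = $5,900. 24% of the $3,250 excess over $337,100 is $780; credit = $5,900 − $780 = $5,120.
Heating Assistance Credit: income exceeds $307,300 by $33,050, which is 42 full-or-partial $800 increments; reduction = 42 × $200 = $8,400, leaving $4,600.
Adoption Credit: $340,350 is below the $361,800 cutoff, so the full $5,575 applies.
Total: $5,120 + $4,600 + $5,575 = $15,295.

$15,295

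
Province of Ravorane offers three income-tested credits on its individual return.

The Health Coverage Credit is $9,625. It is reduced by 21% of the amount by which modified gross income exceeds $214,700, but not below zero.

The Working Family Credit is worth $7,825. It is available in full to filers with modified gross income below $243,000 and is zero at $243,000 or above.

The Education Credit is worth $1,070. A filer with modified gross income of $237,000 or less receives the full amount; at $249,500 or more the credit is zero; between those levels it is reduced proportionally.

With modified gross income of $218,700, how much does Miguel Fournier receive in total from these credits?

Health Coverage Credit: 21% of the $4,000 excess over $214,700 is $840; credit = $9,625 − $840 = $8,785.
Working Family Credit: $218,700 is below the $243,000 cutoff, so the full $7,825 applies.
Education Credit: $218,700 is at or below the $237,000 threshold, so the full $1,070 applies.
Total: $8,785 + $7,825 + $1,070 = $17,680.

$17,680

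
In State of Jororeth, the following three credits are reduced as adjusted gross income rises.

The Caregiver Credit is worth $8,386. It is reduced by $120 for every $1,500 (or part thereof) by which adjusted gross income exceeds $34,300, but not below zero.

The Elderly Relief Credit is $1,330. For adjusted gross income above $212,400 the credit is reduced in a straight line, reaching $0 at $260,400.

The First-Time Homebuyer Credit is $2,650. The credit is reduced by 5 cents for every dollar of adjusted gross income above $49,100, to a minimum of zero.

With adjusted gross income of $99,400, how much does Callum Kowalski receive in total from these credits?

$4,571

Caregiver Credit: income exceeds $34,300 by $65,100, which is 44 full-or-partial $1,500 increments; reduction = 44 × $120 = $5,280, leaving $3,106.
Elderly Relief Credit: $99,400 is at or below the $212,400 threshold, so the full $1,330 applies.
First-Time Homebuyer Credit: 5% of the $50,300 excess over $49,100 is $2,515; credit = $2,650 − $2,515 = $135.
Total: $3,106 + $1,330 + $135 = $4,571.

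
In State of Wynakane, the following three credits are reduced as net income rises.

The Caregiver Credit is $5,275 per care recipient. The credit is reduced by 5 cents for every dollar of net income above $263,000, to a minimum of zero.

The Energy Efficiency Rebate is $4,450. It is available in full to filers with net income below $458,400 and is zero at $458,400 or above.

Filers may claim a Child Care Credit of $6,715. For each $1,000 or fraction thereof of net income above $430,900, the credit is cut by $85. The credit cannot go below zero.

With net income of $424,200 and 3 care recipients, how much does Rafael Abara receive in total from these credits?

$18,930

Caregiver Credit: base = 3 × $5,275 = $15,825. 5% of the $161,200 excess over $263,000 is $8,060; credit = $15,825 − $8,060 = $7,765.
Energy Efficiency Rebate: $424,200 is below the $458,400 cutoff, so the full $4,450 applies.
Child Care Credit: $424,200 is at or below the $430,900 threshold, so the full $6,715 applies.
Total: $7,765 + $4,450 + $6,715 = $18,930.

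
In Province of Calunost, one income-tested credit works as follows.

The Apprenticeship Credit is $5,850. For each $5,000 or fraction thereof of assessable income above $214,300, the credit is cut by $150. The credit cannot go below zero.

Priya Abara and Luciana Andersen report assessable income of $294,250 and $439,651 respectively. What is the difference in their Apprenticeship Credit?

$3,450

Priya ($294,250): Apprenticeship Credit: income exceeds $214,300 by $79,950, which is 16 full-or-partial $5,000 increments; reduction = 16 × $150 = $2,400, leaving $3,450.
Luciana ($439,651): Apprenticeship Credit: income exceeds $214,300 by $225,351 → 46 increments × $150 = $6,900 ≥ base, so the credit is $0.
Difference: |$3,450 − $0| = $3,450.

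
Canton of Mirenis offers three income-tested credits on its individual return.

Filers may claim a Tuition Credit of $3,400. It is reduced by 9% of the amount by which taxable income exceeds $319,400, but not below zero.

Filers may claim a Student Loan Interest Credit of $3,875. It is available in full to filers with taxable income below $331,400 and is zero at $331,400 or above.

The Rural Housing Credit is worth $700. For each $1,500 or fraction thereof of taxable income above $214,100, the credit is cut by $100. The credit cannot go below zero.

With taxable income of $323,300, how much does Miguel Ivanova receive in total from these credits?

$6,924

Tuition Credit: 9% of the $3,900 excess over $319,400 is $351; credit = $3,400 − $351 = $3,049.
Student Loan Interest Credit: $323,300 is below the $331,400 cutoff, so the full $3,875 applies.
Rural Housing Credit: income exceeds $214,100 by $109,200 → 73 increments × $100 = $7,300 ≥ base, so the credit is $0.
Total: $3,049 + $3,875 + $0 = $6,924.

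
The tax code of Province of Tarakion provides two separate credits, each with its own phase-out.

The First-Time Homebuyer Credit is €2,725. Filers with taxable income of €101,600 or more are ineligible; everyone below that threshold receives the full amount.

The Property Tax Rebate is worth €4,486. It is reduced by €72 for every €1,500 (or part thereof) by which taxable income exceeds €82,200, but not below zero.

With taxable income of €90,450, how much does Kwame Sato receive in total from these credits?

First-Time Homebuyer Credit: €90,450 is below the €101,600 cutoff, so the full €2,725 applies.
Property Tax Rebate: income exceeds €82,200 by €8,250, which is 6 full-or-partial €1,500 increments; reduction = 6 × €72 = €432, leaving €4,054.
Total: €2,725 + €4,054 = €6,779.

€6,779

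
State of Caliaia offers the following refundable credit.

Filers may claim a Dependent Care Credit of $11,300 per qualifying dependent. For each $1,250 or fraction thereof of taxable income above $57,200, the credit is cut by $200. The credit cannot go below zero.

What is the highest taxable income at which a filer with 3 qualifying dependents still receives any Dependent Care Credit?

Full credit = 3 × $11,300 = $33,900.
After 169 increments the reduction is 169 × $200 = $33,800, leaving $100; one more increment wipes it out. Increment 169 ends at excess 169 × $1,250 = $211,250, so the highest qualifying income is $57,200 + $211,250 = $268,450.

$268,450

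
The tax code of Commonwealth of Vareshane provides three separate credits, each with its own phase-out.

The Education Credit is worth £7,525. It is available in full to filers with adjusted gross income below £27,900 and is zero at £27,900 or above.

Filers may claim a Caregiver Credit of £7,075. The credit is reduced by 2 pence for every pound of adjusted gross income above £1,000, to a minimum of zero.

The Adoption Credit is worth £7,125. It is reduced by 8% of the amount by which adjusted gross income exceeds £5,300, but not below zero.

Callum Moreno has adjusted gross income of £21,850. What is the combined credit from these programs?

Education Credit: £21,850 is below the £27,900 cutoff, so the full £7,525 applies.
Caregiver Credit: 2% of the £20,850 excess over £1,000 is £417; credit = £7,075 − £417 = £6,658.
Adoption Credit: 8% of the £16,550 excess over £5,300 is £1,324; credit = £7,125 − £1,324 = £5,801.
Total: £7,525 + £6,658 + £5,801 = £19,984.

£19,984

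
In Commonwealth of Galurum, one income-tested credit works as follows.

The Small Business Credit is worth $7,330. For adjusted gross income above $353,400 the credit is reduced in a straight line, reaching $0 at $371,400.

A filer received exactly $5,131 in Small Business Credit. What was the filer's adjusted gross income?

$358,800

$5,131 is 5,131/7,330 of the full $7,330, so 2,199/7,330 of the $18,000 range has been used: income = $353,400 + $18,000 × 2,199/7,330 = $358,800.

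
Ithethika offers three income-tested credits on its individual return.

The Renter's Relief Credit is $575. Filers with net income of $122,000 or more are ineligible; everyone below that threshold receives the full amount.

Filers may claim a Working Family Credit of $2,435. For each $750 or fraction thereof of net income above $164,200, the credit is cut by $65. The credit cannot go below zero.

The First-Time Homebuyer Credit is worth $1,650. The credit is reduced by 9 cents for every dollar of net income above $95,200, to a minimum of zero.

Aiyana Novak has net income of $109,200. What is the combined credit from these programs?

Renter's Relief Credit: $109,200 is below the $122,000 cutoff, so the full $575 applies.
Working Family Credit: $109,200 is at or below the $164,200 threshold, so the full $2,435 applies.
First-Time Homebuyer Credit: 9% of the $14,000 excess over $95,200 is $1,260; credit = $1,650 − $1,260 = $390.
Total: $575 + $2,435 + $390 = $3,400.

$3,400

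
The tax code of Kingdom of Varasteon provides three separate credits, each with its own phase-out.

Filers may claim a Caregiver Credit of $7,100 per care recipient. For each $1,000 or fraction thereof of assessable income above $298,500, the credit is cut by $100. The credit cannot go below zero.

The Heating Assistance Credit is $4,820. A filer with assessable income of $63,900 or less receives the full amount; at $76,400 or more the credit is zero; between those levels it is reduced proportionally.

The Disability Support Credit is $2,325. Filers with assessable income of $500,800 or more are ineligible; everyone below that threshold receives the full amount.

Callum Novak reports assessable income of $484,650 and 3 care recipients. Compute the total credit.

Caregiver Credit: base = 3 × $7,100 = $21,300. income exceeds $298,500 by $186,150, which is 187 full-or-partial $1,000 increments; reduction = 187 × $100 = $18,700, leaving $2,600.
Heating Assistance Credit: $484,650 is at or above $76,400, so the credit is $0.
Disability Support Credit: $484,650 is below the $500,800 cutoff, so the full $2,325 applies.
Total: $2,600 + $0 + $2,325 = $4,925.

$4,925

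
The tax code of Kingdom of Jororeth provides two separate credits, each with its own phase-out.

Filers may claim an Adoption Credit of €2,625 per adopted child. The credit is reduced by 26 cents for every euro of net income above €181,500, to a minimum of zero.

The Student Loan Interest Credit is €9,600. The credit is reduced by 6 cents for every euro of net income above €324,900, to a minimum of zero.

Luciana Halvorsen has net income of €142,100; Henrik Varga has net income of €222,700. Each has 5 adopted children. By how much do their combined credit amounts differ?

€10,712

Luciana (€142,100): Adoption Credit: base = 5 × €2,625 = €13,125. €142,100 is at or below the €181,500 threshold, so the full €13,125 applies. Student Loan Interest Credit: €142,100 is at or below the €324,900 threshold, so the full €9,600 applies. total €13,125 + €9,600 = €22,725
Henrik (€222,700): Adoption Credit: base = 5 × €2,625 = €13,125. 26% of the €41,200 excess over €181,500 is €10,712; credit = €13,125 − €10,712 = €2,413. Student Loan Interest Credit: €222,700 is at or below the €324,900 threshold, so the full €9,600 applies. total €2,413 + €9,600 = €12,013
Difference: |€22,725 − €12,013| = €10,712.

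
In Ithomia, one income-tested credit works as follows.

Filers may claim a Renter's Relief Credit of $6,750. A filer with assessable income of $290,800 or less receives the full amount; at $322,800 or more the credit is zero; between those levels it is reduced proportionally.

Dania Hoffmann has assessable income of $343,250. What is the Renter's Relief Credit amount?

$0

Renter's Relief Credit: $343,250 is at or above $322,800, so the credit is $0.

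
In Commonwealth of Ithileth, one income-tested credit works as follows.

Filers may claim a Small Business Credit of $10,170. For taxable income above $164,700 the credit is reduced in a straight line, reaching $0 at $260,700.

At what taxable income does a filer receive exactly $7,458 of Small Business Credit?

$190,300

$7,458 is 7,458/10,170 of the full $10,170, so 2,712/10,170 of the $96,000 range has been used: income = $164,700 + $96,000 × 2,712/10,170 = $190,300.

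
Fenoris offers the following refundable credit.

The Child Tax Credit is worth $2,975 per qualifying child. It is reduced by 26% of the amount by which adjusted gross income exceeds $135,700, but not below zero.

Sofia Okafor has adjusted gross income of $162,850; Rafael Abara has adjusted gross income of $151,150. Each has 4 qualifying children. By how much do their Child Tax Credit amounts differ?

$3,042

Sofia ($162,850): Child Tax Credit: base = 4 × $2,975 = $11,900. 26% of the $27,150 excess over $135,700 is $7,059; credit = $11,900 − $7,059 = $4,841.
Rafael ($151,150): Child Tax Credit: base = 4 × $2,975 = $11,900. 26% of the $15,450 excess over $135,700 is $4,017; credit = $11,900 − $4,017 = $7,883.
Difference: |$4,841 − $7,883| = $3,042.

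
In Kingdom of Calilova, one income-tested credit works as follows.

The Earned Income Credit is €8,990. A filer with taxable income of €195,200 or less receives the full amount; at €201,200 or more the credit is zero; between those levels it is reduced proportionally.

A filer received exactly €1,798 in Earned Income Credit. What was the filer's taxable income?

€200,000

€1,798 is 1,798/8,990 of the full €8,990, so 7,192/8,990 of the €6,000 range has been used: income = €195,200 + €6,000 × 7,192/8,990 = €200,000.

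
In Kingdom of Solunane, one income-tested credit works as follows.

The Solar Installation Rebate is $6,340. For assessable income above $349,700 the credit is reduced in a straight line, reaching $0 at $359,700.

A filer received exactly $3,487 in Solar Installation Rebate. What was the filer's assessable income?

$354,200

$3,487 is 3,487/6,340 of the full $6,340, so 2,853/6,340 of the $10,000 range has been used: income = $349,700 + $10,000 × 2,853/6,340 = $354,200.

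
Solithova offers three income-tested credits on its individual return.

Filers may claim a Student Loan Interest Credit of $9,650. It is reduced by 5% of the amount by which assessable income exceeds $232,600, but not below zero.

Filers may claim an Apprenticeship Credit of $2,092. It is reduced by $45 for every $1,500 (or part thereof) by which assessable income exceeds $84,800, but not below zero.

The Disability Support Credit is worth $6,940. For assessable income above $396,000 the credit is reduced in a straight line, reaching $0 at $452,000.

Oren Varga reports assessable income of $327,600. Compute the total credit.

$11,840

Student Loan Interest Credit: 5% of the $95,000 excess over $232,600 is $4,750; credit = $9,650 − $4,750 = $4,900.
Apprenticeship Credit: income exceeds $84,800 by $242,800 → 162 increments × $45 = $7,290 ≥ base, so the credit is $0.
Disability Support Credit: $327,600 is at or below the $396,000 threshold, so the full $6,940 applies.
Total: $4,900 + $0 + $6,940 = $11,840.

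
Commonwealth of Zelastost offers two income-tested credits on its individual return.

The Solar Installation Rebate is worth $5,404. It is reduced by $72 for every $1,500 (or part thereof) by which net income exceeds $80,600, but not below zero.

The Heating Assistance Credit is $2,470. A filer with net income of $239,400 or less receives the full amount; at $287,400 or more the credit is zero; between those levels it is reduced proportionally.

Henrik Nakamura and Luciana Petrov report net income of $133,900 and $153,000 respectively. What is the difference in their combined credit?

Henrik ($133,900): Solar Installation Rebate: income exceeds $80,600 by $53,300, which is 36 full-or-partial $1,500 increments; reduction = 36 × $72 = $2,592, leaving $2,812. Heating Assistance Credit: $133,900 is at or below the $239,400 threshold, so the full $2,470 applies. total $2,812 + $2,470 = $5,282
Luciana ($153,000): Solar Installation Rebate: income exceeds $80,600 by $72,400, which is 49 full-or-partial $1,500 increments; reduction = 49 × $72 = $3,528, leaving $1,876. Heating Assistance Credit: $153,000 is at or below the $239,400 threshold, so the full $2,470 applies. total $1,876 + $2,470 = $4,346
Difference: |$5,282 − $4,346| = $936.

$936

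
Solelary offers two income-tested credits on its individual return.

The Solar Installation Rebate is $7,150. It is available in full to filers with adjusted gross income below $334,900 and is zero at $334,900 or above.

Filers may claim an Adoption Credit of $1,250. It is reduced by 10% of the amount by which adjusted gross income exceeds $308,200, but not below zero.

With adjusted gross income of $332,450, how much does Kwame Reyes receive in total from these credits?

Solar Installation Rebate: $332,450 is below the $334,900 cutoff, so the full $7,150 applies.
Adoption Credit: 10% of the $24,250 excess over $308,200 is $2,425 ≥ base, so the credit is $0.
Total: $7,150 + $0 = $7,150.

$7,150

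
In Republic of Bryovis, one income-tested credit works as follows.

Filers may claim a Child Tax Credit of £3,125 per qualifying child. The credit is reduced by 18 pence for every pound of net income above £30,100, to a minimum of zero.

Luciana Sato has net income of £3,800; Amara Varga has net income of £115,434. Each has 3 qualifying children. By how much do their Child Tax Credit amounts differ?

£9,375

Luciana (£3,800): Child Tax Credit: base = 3 × £3,125 = £9,375. £3,800 is at or below the £30,100 threshold, so the full £9,375 applies.
Amara (£115,434): Child Tax Credit: base = 3 × £3,125 = £9,375. 18% of the £85,334 excess over £30,100 is £15,360.12 ≥ base, so the credit is £0.
Difference: |£9,375 − £0| = £9,375.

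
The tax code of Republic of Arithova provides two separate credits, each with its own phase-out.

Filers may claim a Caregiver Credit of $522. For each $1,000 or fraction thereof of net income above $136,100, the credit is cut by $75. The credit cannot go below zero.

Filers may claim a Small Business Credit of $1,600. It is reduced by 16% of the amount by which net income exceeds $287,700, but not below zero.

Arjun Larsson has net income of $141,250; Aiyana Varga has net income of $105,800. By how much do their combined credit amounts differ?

$450

Arjun ($141,250): Caregiver Credit: income exceeds $136,100 by $5,150, which is 6 full-or-partial $1,000 increments; reduction = 6 × $75 = $450, leaving $72. Small Business Credit: $141,250 is at or below the $287,700 threshold, so the full $1,600 applies. total $72 + $1,600 = $1,672
Aiyana ($105,800): Caregiver Credit: $105,800 is at or below the $136,100 threshold, so the full $522 applies. Small Business Credit: $105,800 is at or below the $287,700 threshold, so the full $1,600 applies. total $522 + $1,600 = $2,122
Difference: |$1,672 − $2,122| = $450.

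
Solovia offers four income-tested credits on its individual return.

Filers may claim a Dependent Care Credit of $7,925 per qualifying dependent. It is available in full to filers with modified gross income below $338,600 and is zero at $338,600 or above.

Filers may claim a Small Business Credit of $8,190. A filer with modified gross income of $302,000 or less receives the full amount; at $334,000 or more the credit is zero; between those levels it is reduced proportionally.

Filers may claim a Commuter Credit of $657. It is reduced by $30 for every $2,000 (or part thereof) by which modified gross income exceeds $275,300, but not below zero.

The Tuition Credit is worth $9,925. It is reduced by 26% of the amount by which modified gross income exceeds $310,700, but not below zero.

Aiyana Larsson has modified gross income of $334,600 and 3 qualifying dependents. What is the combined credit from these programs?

Dependent Care Credit: base = 3 × $7,925 = $23,775. $334,600 is below the $338,600 cutoff, so the full $23,775 applies.
Small Business Credit: $334,600 is at or above $334,000, so the credit is $0.
Commuter Credit: income exceeds $275,300 by $59,300 → 30 increments × $30 = $900 ≥ base, so the credit is $0.
Tuition Credit: 26% of the $23,900 excess over $310,700 is $6,214; credit = $9,925 − $6,214 = $3,711.
Total: $23,775 + $0 + $0 + $3,711 = $27,486.

$27,486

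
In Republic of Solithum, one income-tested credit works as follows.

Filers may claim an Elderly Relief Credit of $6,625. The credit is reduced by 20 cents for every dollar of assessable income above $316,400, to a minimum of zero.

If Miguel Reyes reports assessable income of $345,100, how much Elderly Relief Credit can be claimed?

Elderly Relief Credit: 20% of the $28,700 excess over $316,400 is $5,740; credit = $6,625 − $5,740 = $885.

$885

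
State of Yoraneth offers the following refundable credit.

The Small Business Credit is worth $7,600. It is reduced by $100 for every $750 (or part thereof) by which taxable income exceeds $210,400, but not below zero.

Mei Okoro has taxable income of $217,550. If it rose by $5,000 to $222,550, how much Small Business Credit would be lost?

At $217,550 — income exceeds $210,400 by $7,150, which is 10 full-or-partial $750 increments; reduction = 10 × $100 = $1,000, leaving $6,600.
At $222,550 — income exceeds $210,400 by $12,150, which is 17 full-or-partial $750 increments; reduction = 17 × $100 = $1,700, leaving $5,900.
Lost: $6,600 − $5,900 = $700.

$700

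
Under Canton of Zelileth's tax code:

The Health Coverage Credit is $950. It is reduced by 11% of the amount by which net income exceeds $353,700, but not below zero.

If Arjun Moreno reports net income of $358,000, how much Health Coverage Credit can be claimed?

$477

Health Coverage Credit: 11% of the $4,300 excess over $353,700 is $473; credit = $950 − $473 = $477.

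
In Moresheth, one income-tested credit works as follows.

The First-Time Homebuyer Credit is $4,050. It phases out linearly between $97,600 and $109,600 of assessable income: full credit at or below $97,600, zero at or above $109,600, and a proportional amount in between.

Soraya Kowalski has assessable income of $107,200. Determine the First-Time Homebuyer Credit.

$810

First-Time Homebuyer Credit: $107,200 is $9,600 into a $12,000 phase-out range, leaving 2,400/12,000 of the credit: $4,050 × 2,400/12,000 = $810.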